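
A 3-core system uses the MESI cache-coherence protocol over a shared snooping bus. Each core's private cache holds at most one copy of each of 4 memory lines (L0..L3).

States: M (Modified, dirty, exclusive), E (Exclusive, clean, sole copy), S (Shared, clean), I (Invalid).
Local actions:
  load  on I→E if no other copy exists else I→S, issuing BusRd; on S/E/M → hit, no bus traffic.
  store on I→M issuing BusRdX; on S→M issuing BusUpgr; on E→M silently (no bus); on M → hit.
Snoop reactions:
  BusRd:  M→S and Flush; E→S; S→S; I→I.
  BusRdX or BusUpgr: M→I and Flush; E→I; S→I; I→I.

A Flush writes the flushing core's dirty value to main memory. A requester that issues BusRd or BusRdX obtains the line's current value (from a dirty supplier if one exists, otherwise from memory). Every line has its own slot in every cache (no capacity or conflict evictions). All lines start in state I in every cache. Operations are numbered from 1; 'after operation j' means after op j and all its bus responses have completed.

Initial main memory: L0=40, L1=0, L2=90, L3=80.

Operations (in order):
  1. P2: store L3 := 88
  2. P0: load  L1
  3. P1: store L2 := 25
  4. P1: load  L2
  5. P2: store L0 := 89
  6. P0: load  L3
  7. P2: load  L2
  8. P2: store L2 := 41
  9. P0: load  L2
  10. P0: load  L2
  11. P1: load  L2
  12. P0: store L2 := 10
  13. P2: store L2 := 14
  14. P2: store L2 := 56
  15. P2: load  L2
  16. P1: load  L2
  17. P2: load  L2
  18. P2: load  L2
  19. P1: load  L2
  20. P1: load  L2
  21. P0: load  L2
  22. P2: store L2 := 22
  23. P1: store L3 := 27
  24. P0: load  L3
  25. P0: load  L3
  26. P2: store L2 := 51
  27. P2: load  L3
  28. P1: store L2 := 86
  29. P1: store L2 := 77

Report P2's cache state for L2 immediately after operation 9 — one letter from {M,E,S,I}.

state = S

step 1: P2: store L3 := 88  ⟶  IIM  (L3)  txn=BusRdX  M[L3]=80
step 2: P0: load  L1  ⟶  EII  (L1)  txn=BusRd  M[L1]=0
step 3: P1: store L2 := 25  ⟶  IMI  (L2)  txn=BusRdX  M[L2]=90
step 4: P1: load  L2  ⟶  IMI  (L2)  txn=∅  M[L2]=90
step 5: P2: store L0 := 89  ⟶  IIM  (L0)  txn=BusRdX  M[L0]=40
step 6: P0: load  L3  ⟶  SIS  (L3)  txn=BusRd+Flush  M[L3]=88
step 7: P2: load  L2  ⟶  ISS  (L2)  txn=BusRd+Flush  M[L2]=25
step 8: P2: store L2 := 41  ⟶  IIM  (L2)  txn=BusUpgr  M[L2]=25
step 9: P0: load  L2  ⟶  SIS  (L2)  txn=BusRd+Flush  M[L2]=41
step 10: P0: load  L2  ⟶  SIS  (L2)  txn=∅  M[L2]=41
step 11: P1: load  L2  ⟶  SSS  (L2)  txn=BusRd  M[L2]=41
step 12: P0: store L2 := 10  ⟶  MII  (L2)  txn=BusUpgr  M[L2]=41
step 13: P2: store L2 := 14  ⟶  IIM  (L2)  txn=BusRdX+Flush  M[L2]=10
step 14: P2: store L2 := 56  ⟶  IIM  (L2)  txn=∅  M[L2]=10
step 15: P2: load  L2  ⟶  IIM  (L2)  txn=∅  M[L2]=10
step 16: P1: load  L2  ⟶  ISS  (L2)  txn=BusRd+Flush  M[L2]=56
step 17: P2: load  L2  ⟶  ISS  (L2)  txn=∅  M[L2]=56
step 18: P2: load  L2  ⟶  ISS  (L2)  txn=∅  M[L2]=56
step 19: P1: load  L2  ⟶  ISS  (L2)  txn=∅  M[L2]=56
step 20: P1: load  L2  ⟶  ISS  (L2)  txn=∅  M[L2]=56
step 21: P0: load  L2  ⟶  SSS  (L2)  txn=BusRd  M[L2]=56
step 22: P2: store L2 := 22  ⟶  IIM  (L2)  txn=BusUpgr  M[L2]=56
step 23: P1: store L3 := 27  ⟶  IMI  (L3)  txn=BusRdX  M[L3]=88
step 24: P0: load  L3  ⟶  SSI  (L3)  txn=BusRd+Flush  M[L3]=27
step 25: P0: load  L3  ⟶  SSI  (L3)  txn=∅  M[L3]=27
step 26: P2: store L2 := 51  ⟶  IIM  (L2)  txn=∅  M[L2]=56
step 27: P2: load  L3  ⟶  SSS  (L3)  txn=BusRd  M[L3]=27
step 28: P1: store L2 := 86  ⟶  IMI  (L2)  txn=BusRdX+Flush  M[L2]=51
step 29: P1: store L2 := 77  ⟶  IMI  (L2)  txn=∅  M[L2]=51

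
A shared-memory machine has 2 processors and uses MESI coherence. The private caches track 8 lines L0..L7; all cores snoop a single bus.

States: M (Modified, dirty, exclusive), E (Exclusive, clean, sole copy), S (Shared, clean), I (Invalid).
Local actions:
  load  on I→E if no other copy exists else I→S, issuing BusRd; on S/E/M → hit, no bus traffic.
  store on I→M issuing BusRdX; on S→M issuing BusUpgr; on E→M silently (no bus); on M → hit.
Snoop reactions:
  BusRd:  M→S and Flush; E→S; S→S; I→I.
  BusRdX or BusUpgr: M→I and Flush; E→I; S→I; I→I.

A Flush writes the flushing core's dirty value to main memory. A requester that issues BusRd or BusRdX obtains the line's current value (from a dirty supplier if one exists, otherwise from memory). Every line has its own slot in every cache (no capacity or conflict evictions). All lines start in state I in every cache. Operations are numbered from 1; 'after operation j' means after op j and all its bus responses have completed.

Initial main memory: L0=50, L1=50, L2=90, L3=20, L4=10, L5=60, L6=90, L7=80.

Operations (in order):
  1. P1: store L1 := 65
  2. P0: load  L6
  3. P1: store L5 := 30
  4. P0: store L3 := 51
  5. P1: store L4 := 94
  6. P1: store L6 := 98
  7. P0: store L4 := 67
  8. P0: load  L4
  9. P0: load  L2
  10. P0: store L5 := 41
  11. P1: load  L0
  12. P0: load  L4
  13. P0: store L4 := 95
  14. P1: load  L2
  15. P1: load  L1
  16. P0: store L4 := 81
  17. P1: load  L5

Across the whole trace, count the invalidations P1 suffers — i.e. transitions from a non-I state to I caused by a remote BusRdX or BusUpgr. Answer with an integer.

invalidations = 2

[1] P1: store L1 := 65 | P0:I, P1:M(65) | bus: BusRdX
[2] P0: load  L6 | P0:E(90), P1:I | bus: BusRd
[3] P1: store L5 := 30 | P0:I, P1:M(30) | bus: BusRdX
[4] P0: store L3 := 51 | P0:M(51), P1:I | bus: BusRdX
[5] P1: store L4 := 94 | P0:I, P1:M(94) | bus: BusRdX
[6] P1: store L6 := 98 | P0:I, P1:M(98) | bus: BusRdX
[7] P0: store L4 := 67 | P0:M(67), P1:I | bus: BusRdX,Flush
[8] P0: load  L4 | P0:M(67), P1:I | bus: none
[9] P0: load  L2 | P0:E(90), P1:I | bus: BusRd
[10] P0: store L5 := 41 | P0:M(41), P1:I | bus: BusRdX,Flush
[11] P1: load  L0 | P0:I, P1:E(50) | bus: BusRd
[12] P0: load  L4 | P0:M(67), P1:I | bus: none
[13] P0: store L4 := 95 | P0:M(95), P1:I | bus: none
[14] P1: load  L2 | P0:S(90), P1:S(90) | bus: BusRd
[15] P1: load  L1 | P0:I, P1:M(65) | bus: none
[16] P0: store L4 := 81 | P0:M(81), P1:I | bus: none
[17] P1: load  L5 | P0:S(41), P1:S(41) | bus: BusRd,Flush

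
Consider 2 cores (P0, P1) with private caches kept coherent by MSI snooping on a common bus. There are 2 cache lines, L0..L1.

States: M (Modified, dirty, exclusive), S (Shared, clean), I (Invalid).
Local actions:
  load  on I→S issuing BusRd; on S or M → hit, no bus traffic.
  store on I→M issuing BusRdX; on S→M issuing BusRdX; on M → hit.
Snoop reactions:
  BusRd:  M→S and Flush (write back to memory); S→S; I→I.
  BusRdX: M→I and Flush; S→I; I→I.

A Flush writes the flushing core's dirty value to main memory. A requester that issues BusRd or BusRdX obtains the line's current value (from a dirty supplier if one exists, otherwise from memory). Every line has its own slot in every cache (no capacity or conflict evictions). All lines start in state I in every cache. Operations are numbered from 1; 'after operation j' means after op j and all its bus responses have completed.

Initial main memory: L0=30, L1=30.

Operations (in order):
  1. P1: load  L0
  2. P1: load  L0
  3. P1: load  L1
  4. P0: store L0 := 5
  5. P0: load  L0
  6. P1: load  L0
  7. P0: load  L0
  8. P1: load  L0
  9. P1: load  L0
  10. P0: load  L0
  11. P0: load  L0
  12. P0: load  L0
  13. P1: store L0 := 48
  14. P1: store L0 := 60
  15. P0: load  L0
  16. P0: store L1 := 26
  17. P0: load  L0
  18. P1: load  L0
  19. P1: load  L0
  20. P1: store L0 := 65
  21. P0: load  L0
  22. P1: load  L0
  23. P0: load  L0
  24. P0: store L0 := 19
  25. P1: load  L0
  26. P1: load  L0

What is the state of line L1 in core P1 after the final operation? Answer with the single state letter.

[1] P1: load  L0 | P0:I, P1:S(30) | bus: BusRd
[2] P1: load  L0 | P0:I, P1:S(30) | bus: none
[3] P1: load  L1 | P0:I, P1:S(30) | bus: BusRd
[4] P0: store L0 := 5 | P0:M(5), P1:I | bus: BusRdX
[5] P0: load  L0 | P0:M(5), P1:I | bus: none
[6] P1: load  L0 | P0:S(5), P1:S(5) | bus: BusRd,Flush
[7] P0: load  L0 | P0:S(5), P1:S(5) | bus: none
[8] P1: load  L0 | P0:S(5), P1:S(5) | bus: none
[9] P1: load  L0 | P0:S(5), P1:S(5) | bus: none
[10] P0: load  L0 | P0:S(5), P1:S(5) | bus: none
[11] P0: load  L0 | P0:S(5), P1:S(5) | bus: none
[12] P0: load  L0 | P0:S(5), P1:S(5) | bus: none
[13] P1: store L0 := 48 | P0:I, P1:M(48) | bus: BusRdX
[14] P1: store L0 := 60 | P0:I, P1:M(60) | bus: none
[15] P0: load  L0 | P0:S(60), P1:S(60) | bus: BusRd,Flush
[16] P0: store L1 := 26 | P0:M(26), P1:I | bus: BusRdX
[17] P0: load  L0 | P0:S(60), P1:S(60) | bus: none
[18] P1: load  L0 | P0:S(60), P1:S(60) | bus: none
[19] P1: load  L0 | P0:S(60), P1:S(60) | bus: none
[20] P1: store L0 := 65 | P0:I, P1:M(65) | bus: BusRdX
[21] P0: load  L0 | P0:S(65), P1:S(65) | bus: BusRd,Flush
[22] P1: load  L0 | P0:S(65), P1:S(65) | bus: none
[23] P0: load  L0 | P0:S(65), P1:S(65) | bus: none
[24] P0: store L0 := 19 | P0:M(19), P1:I | bus: BusRdX
[25] P1: load  L0 | P0:S(19), P1:S(19) | bus: BusRd,Flush
[26] P1: load  L0 | P0:S(19), P1:S(19) | bus: none

state = I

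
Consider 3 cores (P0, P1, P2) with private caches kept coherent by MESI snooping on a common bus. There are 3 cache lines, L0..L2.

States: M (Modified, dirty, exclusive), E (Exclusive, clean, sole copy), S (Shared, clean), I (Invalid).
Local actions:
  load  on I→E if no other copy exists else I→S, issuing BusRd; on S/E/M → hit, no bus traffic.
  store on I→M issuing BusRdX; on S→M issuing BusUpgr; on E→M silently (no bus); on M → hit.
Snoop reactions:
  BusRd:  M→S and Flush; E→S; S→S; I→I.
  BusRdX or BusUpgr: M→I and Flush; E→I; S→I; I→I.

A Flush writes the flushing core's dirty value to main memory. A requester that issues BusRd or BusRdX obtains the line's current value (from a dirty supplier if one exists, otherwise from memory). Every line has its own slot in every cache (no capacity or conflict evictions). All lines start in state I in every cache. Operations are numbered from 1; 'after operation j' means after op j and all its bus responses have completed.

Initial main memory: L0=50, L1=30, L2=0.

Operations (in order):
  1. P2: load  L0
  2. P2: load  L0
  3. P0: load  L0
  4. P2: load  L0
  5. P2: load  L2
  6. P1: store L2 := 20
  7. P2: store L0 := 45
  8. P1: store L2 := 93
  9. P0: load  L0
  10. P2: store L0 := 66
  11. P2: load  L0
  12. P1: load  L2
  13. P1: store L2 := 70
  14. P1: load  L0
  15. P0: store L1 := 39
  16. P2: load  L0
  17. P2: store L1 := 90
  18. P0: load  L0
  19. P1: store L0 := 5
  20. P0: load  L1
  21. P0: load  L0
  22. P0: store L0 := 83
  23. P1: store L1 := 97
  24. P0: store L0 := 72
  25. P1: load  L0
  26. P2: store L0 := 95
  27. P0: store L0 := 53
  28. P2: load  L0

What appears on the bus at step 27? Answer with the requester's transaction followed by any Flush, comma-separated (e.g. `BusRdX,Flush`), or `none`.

  op1 P2: load  L0 → I/I/E on L0; bus BusRd; mem=50
  op2 P2: load  L0 → I/I/E on L0; bus (none); mem=50
  op3 P0: load  L0 → S/I/S on L0; bus BusRd; mem=50
  op4 P2: load  L0 → S/I/S on L0; bus (none); mem=50
  op5 P2: load  L2 → I/I/E on L2; bus BusRd; mem=0
  op6 P1: store L2 := 20 → I/M/I on L2; bus BusRdX; mem=0
  op7 P2: store L0 := 45 → I/I/M on L0; bus BusUpgr; mem=50
  op8 P1: store L2 := 93 → I/M/I on L2; bus (none); mem=0
  op9 P0: load  L0 → S/I/S on L0; bus BusRd Flush; mem=45
  op10 P2: store L0 := 66 → I/I/M on L0; bus BusUpgr; mem=45
  op11 P2: load  L0 → I/I/M on L0; bus (none); mem=45
  op12 P1: load  L2 → I/M/I on L2; bus (none); mem=0
  op13 P1: store L2 := 70 → I/M/I on L2; bus (none); mem=0
  op14 P1: load  L0 → I/S/S on L0; bus BusRd Flush; mem=66
  op15 P0: store L1 := 39 → M/I/I on L1; bus BusRdX; mem=30
  op16 P2: load  L0 → I/S/S on L0; bus (none); mem=66
  op17 P2: store L1 := 90 → I/I/M on L1; bus BusRdX Flush; mem=39
  op18 P0: load  L0 → S/S/S on L0; bus BusRd; mem=66
  op19 P1: store L0 := 5 → I/M/I on L0; bus BusUpgr; mem=66
  op20 P0: load  L1 → S/I/S on L1; bus BusRd Flush; mem=90
  op21 P0: load  L0 → S/S/I on L0; bus BusRd Flush; mem=5
  op22 P0: store L0 := 83 → M/I/I on L0; bus BusUpgr; mem=5
  op23 P1: store L1 := 97 → I/M/I on L1; bus BusRdX; mem=90
  op24 P0: store L0 := 72 → M/I/I on L0; bus (none); mem=5
  op25 P1: load  L0 → S/S/I on L0; bus BusRd Flush; mem=72
  op26 P2: store L0 := 95 → I/I/M on L0; bus BusRdX; mem=72
  op27 P0: store L0 := 53 → M/I/I on L0; bus BusRdX Flush; mem=95
  op28 P2: load  L0 → S/I/S on L0; bus BusRd Flush; mem=53

bus = BusRdX,Flush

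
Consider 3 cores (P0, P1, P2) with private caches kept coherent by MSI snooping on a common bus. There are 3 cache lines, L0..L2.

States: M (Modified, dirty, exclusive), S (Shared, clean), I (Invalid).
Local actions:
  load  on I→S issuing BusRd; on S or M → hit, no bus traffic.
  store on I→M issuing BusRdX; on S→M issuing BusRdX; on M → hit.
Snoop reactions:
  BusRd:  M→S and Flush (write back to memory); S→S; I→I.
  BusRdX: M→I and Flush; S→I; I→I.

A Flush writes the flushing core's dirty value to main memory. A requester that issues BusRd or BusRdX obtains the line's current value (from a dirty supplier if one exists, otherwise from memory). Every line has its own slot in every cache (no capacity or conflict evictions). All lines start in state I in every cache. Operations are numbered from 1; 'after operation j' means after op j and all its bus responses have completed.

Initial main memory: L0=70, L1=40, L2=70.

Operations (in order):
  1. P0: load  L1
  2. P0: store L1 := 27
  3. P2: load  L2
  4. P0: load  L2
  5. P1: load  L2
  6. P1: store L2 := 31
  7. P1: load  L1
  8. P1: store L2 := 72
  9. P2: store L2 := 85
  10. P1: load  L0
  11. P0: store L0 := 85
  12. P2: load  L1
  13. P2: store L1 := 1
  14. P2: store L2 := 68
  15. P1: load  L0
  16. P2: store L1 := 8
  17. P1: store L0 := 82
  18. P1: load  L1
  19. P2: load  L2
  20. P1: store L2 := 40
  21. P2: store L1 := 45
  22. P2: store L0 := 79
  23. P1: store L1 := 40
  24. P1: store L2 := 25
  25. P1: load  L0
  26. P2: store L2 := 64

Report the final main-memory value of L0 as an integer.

  op1 P0: load  L1 → S/I/I on L1; bus BusRd; mem=40
  op2 P0: store L1 := 27 → M/I/I on L1; bus BusRdX; mem=40
  op3 P2: load  L2 → I/I/S on L2; bus BusRd; mem=70
  op4 P0: load  L2 → S/I/S on L2; bus BusRd; mem=70
  op5 P1: load  L2 → S/S/S on L2; bus BusRd; mem=70
  op6 P1: store L2 := 31 → I/M/I on L2; bus BusRdX; mem=70
  op7 P1: load  L1 → S/S/I on L1; bus BusRd Flush; mem=27
  op8 P1: store L2 := 72 → I/M/I on L2; bus (none); mem=70
  op9 P2: store L2 := 85 → I/I/M on L2; bus BusRdX Flush; mem=72
  op10 P1: load  L0 → I/S/I on L0; bus BusRd; mem=70
  op11 P0: store L0 := 85 → M/I/I on L0; bus BusRdX; mem=70
  op12 P2: load  L1 → S/S/S on L1; bus BusRd; mem=27
  op13 P2: store L1 := 1 → I/I/M on L1; bus BusRdX; mem=27
  op14 P2: store L2 := 68 → I/I/M on L2; bus (none); mem=72
  op15 P1: load  L0 → S/S/I on L0; bus BusRd Flush; mem=85
  op16 P2: store L1 := 8 → I/I/M on L1; bus (none); mem=27
  op17 P1: store L0 := 82 → I/M/I on L0; bus BusRdX; mem=85
  op18 P1: load  L1 → I/S/S on L1; bus BusRd Flush; mem=8
  op19 P2: load  L2 → I/I/M on L2; bus (none); mem=72
  op20 P1: store L2 := 40 → I/M/I on L2; bus BusRdX Flush; mem=68
  op21 P2: store L1 := 45 → I/I/M on L1; bus BusRdX; mem=8
  op22 P2: store L0 := 79 → I/I/M on L0; bus BusRdX Flush; mem=82
  op23 P1: store L1 := 40 → I/M/I on L1; bus BusRdX Flush; mem=45
  op24 P1: store L2 := 25 → I/M/I on L2; bus (none); mem=68
  op25 P1: load  L0 → I/S/S on L0; bus BusRd Flush; mem=79
  op26 P2: store L2 := 64 → I/I/M on L2; bus BusRdX Flush; mem=25

memory[L0] = 79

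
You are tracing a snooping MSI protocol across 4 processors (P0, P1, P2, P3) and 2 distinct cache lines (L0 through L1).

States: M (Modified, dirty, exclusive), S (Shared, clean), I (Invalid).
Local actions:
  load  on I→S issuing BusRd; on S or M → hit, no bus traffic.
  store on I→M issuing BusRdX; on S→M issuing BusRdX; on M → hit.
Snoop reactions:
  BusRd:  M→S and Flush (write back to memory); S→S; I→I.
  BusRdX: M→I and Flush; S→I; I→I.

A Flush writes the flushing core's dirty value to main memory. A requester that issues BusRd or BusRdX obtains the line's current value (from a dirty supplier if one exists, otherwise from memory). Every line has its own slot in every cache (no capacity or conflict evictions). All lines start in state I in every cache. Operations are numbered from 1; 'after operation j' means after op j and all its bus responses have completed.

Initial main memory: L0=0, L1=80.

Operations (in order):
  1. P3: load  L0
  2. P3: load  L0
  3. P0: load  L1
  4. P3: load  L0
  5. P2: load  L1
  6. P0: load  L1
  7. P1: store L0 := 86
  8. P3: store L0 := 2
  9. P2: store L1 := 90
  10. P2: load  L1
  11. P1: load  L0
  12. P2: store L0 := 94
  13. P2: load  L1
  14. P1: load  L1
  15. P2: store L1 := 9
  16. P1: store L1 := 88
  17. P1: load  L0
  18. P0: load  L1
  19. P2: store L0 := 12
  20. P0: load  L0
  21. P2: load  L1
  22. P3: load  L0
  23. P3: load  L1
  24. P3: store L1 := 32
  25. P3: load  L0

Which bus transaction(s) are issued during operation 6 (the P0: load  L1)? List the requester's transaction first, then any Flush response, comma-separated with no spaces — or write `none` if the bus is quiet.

1. P3: load  L0  bus=[BusRd]  L0: P0=I P1=I P2=I P3=S  mem[L0]=0
2. P3: load  L0  bus=[-]  L0: P0=I P1=I P2=I P3=S  mem[L0]=0
3. P0: load  L1  bus=[BusRd]  L1: P0=S P1=I P2=I P3=I  mem[L1]=80
4. P3: load  L0  bus=[-]  L0: P0=I P1=I P2=I P3=S  mem[L0]=0
5. P2: load  L1  bus=[BusRd]  L1: P0=S P1=I P2=S P3=I  mem[L1]=80
6. P0: load  L1  bus=[-]  L1: P0=S P1=I P2=S P3=I  mem[L1]=80
7. P1: store L0 := 86  bus=[BusRdX]  L0: P0=I P1=M P2=I P3=I  mem[L0]=0
8. P3: store L0 := 2  bus=[BusRdX,Flush]  L0: P0=I P1=I P2=I P3=M  mem[L0]=86
9. P2: store L1 := 90  bus=[BusRdX]  L1: P0=I P1=I P2=M P3=I  mem[L1]=80
10. P2: load  L1  bus=[-]  L1: P0=I P1=I P2=M P3=I  mem[L1]=80
11. P1: load  L0  bus=[BusRd,Flush]  L0: P0=I P1=S P2=I P3=S  mem[L0]=2
12. P2: store L0 := 94  bus=[BusRdX]  L0: P0=I P1=I P2=M P3=I  mem[L0]=2
13. P2: load  L1  bus=[-]  L1: P0=I P1=I P2=M P3=I  mem[L1]=80
14. P1: load  L1  bus=[BusRd,Flush]  L1: P0=I P1=S P2=S P3=I  mem[L1]=90
15. P2: store L1 := 9  bus=[BusRdX]  L1: P0=I P1=I P2=M P3=I  mem[L1]=90
16. P1: store L1 := 88  bus=[BusRdX,Flush]  L1: P0=I P1=M P2=I P3=I  mem[L1]=9
17. P1: load  L0  bus=[BusRd,Flush]  L0: P0=I P1=S P2=S P3=I  mem[L0]=94
18. P0: load  L1  bus=[BusRd,Flush]  L1: P0=S P1=S P2=I P3=I  mem[L1]=88
19. P2: store L0 := 12  bus=[BusRdX]  L0: P0=I P1=I P2=M P3=I  mem[L0]=94
20. P0: load  L0  bus=[BusRd,Flush]  L0: P0=S P1=I P2=S P3=I  mem[L0]=12
21. P2: load  L1  bus=[BusRd]  L1: P0=S P1=S P2=S P3=I  mem[L1]=88
22. P3: load  L0  bus=[BusRd]  L0: P0=S P1=I P2=S P3=S  mem[L0]=12
23. P3: load  L1  bus=[BusRd]  L1: P0=S P1=S P2=S P3=S  mem[L1]=88
24. P3: store L1 := 32  bus=[BusRdX]  L1: P0=I P1=I P2=I P3=M  mem[L1]=88
25. P3: load  L0  bus=[-]  L0: P0=S P1=I P2=S P3=S  mem[L0]=12

bus = none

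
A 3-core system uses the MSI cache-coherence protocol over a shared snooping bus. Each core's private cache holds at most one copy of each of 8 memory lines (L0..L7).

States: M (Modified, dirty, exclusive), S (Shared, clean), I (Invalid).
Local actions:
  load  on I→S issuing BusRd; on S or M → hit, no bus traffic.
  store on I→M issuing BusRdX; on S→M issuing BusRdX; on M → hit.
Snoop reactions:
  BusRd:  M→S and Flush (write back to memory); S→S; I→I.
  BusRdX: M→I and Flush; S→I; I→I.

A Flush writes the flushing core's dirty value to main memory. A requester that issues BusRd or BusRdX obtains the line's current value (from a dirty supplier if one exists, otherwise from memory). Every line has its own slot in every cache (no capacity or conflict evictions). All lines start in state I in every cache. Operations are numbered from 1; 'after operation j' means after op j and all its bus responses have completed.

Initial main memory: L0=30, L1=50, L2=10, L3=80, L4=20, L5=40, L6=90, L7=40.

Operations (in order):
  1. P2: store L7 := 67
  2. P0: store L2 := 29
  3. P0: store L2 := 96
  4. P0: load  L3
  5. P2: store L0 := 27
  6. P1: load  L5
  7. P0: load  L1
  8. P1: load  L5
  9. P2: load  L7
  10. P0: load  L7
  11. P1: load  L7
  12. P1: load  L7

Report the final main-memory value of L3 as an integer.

step 1: P2: store L7 := 67  ⟶  IIM  (L7)  txn=BusRdX  M[L7]=40
step 2: P0: store L2 := 29  ⟶  MII  (L2)  txn=BusRdX  M[L2]=10
step 3: P0: store L2 := 96  ⟶  MII  (L2)  txn=∅  M[L2]=10
step 4: P0: load  L3  ⟶  SII  (L3)  txn=BusRd  M[L3]=80
step 5: P2: store L0 := 27  ⟶  IIM  (L0)  txn=BusRdX  M[L0]=30
step 6: P1: load  L5  ⟶  ISI  (L5)  txn=BusRd  M[L5]=40
step 7: P0: load  L1  ⟶  SII  (L1)  txn=BusRd  M[L1]=50
step 8: P1: load  L5  ⟶  ISI  (L5)  txn=∅  M[L5]=40
step 9: P2: load  L7  ⟶  IIM  (L7)  txn=∅  M[L7]=40
step 10: P0: load  L7  ⟶  SIS  (L7)  txn=BusRd+Flush  M[L7]=67
step 11: P1: load  L7  ⟶  SSS  (L7)  txn=BusRd  M[L7]=67
step 12: P1: load  L7  ⟶  SSS  (L7)  txn=∅  M[L7]=67

memory[L3] = 80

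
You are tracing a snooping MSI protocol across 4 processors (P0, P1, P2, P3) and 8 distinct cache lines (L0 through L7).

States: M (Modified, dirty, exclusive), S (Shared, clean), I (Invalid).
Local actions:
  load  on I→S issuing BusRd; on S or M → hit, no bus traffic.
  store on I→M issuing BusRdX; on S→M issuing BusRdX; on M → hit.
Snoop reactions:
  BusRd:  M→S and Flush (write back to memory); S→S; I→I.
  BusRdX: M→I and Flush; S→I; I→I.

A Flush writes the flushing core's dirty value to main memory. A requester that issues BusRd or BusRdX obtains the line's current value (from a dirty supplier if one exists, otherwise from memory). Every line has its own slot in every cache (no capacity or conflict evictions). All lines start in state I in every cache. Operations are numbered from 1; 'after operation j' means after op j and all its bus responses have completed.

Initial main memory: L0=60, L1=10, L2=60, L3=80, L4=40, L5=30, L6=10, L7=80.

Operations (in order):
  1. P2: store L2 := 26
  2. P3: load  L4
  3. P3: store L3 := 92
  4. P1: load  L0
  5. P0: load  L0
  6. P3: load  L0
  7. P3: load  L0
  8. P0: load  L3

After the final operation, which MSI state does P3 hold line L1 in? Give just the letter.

  op1 P2: store L2 := 26 → I/I/M/I on L2; bus BusRdX; mem=60
  op2 P3: load  L4 → I/I/I/S on L4; bus BusRd; mem=40
  op3 P3: store L3 := 92 → I/I/I/M on L3; bus BusRdX; mem=80
  op4 P1: load  L0 → I/S/I/I on L0; bus BusRd; mem=60
  op5 P0: load  L0 → S/S/I/I on L0; bus BusRd; mem=60
  op6 P3: load  L0 → S/S/I/S on L0; bus BusRd; mem=60
  op7 P3: load  L0 → S/S/I/S on L0; bus (none); mem=60
  op8 P0: load  L3 → S/I/I/S on L3; bus BusRd Flush; mem=92

state = I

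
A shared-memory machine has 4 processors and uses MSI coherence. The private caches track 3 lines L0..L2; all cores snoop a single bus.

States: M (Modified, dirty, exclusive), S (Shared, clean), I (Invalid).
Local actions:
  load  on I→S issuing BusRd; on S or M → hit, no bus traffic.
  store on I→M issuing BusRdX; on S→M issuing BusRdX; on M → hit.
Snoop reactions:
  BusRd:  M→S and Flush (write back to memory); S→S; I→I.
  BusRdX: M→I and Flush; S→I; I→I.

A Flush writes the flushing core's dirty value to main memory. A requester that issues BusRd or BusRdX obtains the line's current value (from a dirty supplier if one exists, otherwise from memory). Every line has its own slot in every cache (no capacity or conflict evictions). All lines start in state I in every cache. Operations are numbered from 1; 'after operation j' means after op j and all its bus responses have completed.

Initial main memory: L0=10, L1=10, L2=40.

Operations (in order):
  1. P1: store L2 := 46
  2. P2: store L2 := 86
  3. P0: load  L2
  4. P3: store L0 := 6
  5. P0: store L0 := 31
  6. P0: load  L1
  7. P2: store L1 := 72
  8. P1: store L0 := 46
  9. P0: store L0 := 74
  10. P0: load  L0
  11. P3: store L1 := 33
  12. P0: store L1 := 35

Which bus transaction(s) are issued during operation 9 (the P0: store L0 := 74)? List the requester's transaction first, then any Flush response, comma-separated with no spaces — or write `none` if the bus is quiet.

bus = BusRdX,Flush

  op1 P1: store L2 := 46 → I/M/I/I on L2; bus BusRdX; mem=40
  op2 P2: store L2 := 86 → I/I/M/I on L2; bus BusRdX Flush; mem=46
  op3 P0: load  L2 → S/I/S/I on L2; bus BusRd Flush; mem=86
  op4 P3: store L0 := 6 → I/I/I/M on L0; bus BusRdX; mem=10
  op5 P0: store L0 := 31 → M/I/I/I on L0; bus BusRdX Flush; mem=6
  op6 P0: load  L1 → S/I/I/I on L1; bus BusRd; mem=10
  op7 P2: store L1 := 72 → I/I/M/I on L1; bus BusRdX; mem=10
  op8 P1: store L0 := 46 → I/M/I/I on L0; bus BusRdX Flush; mem=31
  op9 P0: store L0 := 74 → M/I/I/I on L0; bus BusRdX Flush; mem=46
  op10 P0: load  L0 → M/I/I/I on L0; bus (none); mem=46
  op11 P3: store L1 := 33 → I/I/I/M on L1; bus BusRdX Flush; mem=72
  op12 P0: store L1 := 35 → M/I/I/I on L1; bus BusRdX Flush; mem=33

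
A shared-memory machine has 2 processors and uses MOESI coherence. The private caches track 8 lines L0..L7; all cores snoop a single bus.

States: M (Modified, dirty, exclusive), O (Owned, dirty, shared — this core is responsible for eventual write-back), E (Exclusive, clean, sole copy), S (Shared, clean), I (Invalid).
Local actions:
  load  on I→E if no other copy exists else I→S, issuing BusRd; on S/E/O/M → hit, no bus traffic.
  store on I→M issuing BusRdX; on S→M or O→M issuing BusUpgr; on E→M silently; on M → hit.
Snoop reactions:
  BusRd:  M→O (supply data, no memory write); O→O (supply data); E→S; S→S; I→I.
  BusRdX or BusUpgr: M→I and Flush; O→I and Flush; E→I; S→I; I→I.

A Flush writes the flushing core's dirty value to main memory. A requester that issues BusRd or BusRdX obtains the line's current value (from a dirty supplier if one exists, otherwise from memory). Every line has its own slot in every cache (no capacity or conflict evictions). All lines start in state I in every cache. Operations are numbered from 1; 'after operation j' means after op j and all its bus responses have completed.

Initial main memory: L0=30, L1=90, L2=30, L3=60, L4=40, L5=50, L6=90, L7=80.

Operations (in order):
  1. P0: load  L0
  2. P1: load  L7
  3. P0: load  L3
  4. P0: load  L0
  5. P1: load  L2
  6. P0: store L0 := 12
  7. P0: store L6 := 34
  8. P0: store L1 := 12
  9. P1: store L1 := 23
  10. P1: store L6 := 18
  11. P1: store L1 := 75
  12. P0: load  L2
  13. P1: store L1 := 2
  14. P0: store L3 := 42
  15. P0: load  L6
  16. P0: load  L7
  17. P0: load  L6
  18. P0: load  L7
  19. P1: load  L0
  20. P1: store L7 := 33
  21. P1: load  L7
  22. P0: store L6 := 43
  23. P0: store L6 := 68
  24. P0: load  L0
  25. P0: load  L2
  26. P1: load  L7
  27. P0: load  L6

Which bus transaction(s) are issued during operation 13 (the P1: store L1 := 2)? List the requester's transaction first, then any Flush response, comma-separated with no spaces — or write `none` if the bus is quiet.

bus = none

  op1 P0: load  L0 → E/I on L0; bus BusRd; mem=30
  op2 P1: load  L7 → I/E on L7; bus BusRd; mem=80
  op3 P0: load  L3 → E/I on L3; bus BusRd; mem=60
  op4 P0: load  L0 → E/I on L0; bus (none); mem=30
  op5 P1: load  L2 → I/E on L2; bus BusRd; mem=30
  op6 P0: store L0 := 12 → M/I on L0; bus (none); mem=30
  op7 P0: store L6 := 34 → M/I on L6; bus BusRdX; mem=90
  op8 P0: store L1 := 12 → M/I on L1; bus BusRdX; mem=90
  op9 P1: store L1 := 23 → I/M on L1; bus BusRdX Flush; mem=12
  op10 P1: store L6 := 18 → I/M on L6; bus BusRdX Flush; mem=34
  op11 P1: store L1 := 75 → I/M on L1; bus (none); mem=12
  op12 P0: load  L2 → S/S on L2; bus BusRd; mem=30
  op13 P1: store L1 := 2 → I/M on L1; bus (none); mem=12
  op14 P0: store L3 := 42 → M/I on L3; bus (none); mem=60
  op15 P0: load  L6 → S/O on L6; bus BusRd; mem=34
  op16 P0: load  L7 → S/S on L7; bus BusRd; mem=80
  op17 P0: load  L6 → S/O on L6; bus (none); mem=34
  op18 P0: load  L7 → S/S on L7; bus (none); mem=80
  op19 P1: load  L0 → O/S on L0; bus BusRd; mem=30
  op20 P1: store L7 := 33 → I/M on L7; bus BusUpgr; mem=80
  op21 P1: load  L7 → I/M on L7; bus (none); mem=80
  op22 P0: store L6 := 43 → M/I on L6; bus BusUpgr Flush; mem=18
  op23 P0: store L6 := 68 → M/I on L6; bus (none); mem=18
  op24 P0: load  L0 → O/S on L0; bus (none); mem=30
  op25 P0: load  L2 → S/S on L2; bus (none); mem=30
  op26 P1: load  L7 → I/M on L7; bus (none); mem=80
  op27 P0: load  L6 → M/I on L6; bus (none); mem=18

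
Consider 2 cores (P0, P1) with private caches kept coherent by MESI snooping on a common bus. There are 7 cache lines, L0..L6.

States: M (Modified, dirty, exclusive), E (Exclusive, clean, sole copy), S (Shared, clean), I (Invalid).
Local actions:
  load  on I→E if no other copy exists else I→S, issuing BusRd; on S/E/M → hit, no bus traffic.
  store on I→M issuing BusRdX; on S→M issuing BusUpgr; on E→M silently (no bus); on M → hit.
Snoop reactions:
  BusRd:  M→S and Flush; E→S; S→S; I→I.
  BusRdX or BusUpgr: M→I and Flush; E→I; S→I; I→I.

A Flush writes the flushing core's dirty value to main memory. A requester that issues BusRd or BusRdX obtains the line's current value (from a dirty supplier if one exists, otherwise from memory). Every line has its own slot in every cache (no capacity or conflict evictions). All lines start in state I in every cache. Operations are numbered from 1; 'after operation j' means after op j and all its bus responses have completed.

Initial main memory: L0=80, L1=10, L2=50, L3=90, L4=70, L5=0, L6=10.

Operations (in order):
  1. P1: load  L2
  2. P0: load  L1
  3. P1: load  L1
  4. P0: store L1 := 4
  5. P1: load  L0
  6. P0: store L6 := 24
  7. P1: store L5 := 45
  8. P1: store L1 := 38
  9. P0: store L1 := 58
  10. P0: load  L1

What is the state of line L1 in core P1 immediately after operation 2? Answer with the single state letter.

state = I

[1] P1: load  L2 | P0:I, P1:E(50) | bus: BusRd
[2] P0: load  L1 | P0:E(10), P1:I | bus: BusRd
[3] P1: load  L1 | P0:S(10), P1:S(10) | bus: BusRd
[4] P0: store L1 := 4 | P0:M(4), P1:I | bus: BusUpgr
[5] P1: load  L0 | P0:I, P1:E(80) | bus: BusRd
[6] P0: store L6 := 24 | P0:M(24), P1:I | bus: BusRdX
[7] P1: store L5 := 45 | P0:I, P1:M(45) | bus: BusRdX
[8] P1: store L1 := 38 | P0:I, P1:M(38) | bus: BusRdX,Flush
[9] P0: store L1 := 58 | P0:M(58), P1:I | bus: BusRdX,Flush
[10] P0: load  L1 | P0:M(58), P1:I | bus: none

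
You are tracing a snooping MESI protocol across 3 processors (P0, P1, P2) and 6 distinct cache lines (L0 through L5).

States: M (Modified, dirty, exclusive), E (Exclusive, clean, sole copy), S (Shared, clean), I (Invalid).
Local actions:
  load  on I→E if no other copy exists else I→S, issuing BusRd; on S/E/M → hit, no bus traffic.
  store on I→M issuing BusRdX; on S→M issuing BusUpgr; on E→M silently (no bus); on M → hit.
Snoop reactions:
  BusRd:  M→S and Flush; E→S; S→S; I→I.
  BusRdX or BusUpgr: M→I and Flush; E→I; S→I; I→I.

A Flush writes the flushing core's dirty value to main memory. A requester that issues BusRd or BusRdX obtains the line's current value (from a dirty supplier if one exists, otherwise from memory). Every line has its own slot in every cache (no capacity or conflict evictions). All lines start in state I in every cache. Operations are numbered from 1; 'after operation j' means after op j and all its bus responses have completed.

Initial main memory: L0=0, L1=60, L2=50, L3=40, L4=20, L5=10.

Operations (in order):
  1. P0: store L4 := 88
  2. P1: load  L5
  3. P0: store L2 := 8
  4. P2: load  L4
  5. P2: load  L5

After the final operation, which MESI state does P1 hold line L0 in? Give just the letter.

  op1 P0: store L4 := 88 → M/I/I on L4; bus BusRdX; mem=20
  op2 P1: load  L5 → I/E/I on L5; bus BusRd; mem=10
  op3 P0: store L2 := 8 → M/I/I on L2; bus BusRdX; mem=50
  op4 P2: load  L4 → S/I/S on L4; bus BusRd Flush; mem=88
  op5 P2: load  L5 → I/S/S on L5; bus BusRd; mem=10

state = I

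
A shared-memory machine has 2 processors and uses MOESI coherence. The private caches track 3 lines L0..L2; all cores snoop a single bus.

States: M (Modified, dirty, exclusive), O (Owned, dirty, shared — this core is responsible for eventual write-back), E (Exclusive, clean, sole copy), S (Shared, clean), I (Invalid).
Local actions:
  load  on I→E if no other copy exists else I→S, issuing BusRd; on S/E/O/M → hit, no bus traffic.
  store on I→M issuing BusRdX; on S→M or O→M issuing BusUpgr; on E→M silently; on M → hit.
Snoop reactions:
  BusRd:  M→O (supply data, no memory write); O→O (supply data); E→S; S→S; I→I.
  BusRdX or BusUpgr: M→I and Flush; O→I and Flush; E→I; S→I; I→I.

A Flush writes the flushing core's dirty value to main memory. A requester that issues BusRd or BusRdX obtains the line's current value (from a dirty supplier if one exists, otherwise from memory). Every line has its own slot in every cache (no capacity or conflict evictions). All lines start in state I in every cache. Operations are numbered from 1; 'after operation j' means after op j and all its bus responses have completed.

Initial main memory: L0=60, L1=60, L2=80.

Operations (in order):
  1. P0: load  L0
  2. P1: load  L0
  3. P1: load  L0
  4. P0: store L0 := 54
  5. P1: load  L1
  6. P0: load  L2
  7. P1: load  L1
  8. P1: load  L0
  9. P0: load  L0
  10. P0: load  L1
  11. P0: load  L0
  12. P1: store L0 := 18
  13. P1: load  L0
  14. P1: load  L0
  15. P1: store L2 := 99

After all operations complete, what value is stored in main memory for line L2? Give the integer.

memory[L2] = 80

[1] P0: load  L0 | P0:E(60), P1:I | bus: BusRd
[2] P1: load  L0 | P0:S(60), P1:S(60) | bus: BusRd
[3] P1: load  L0 | P0:S(60), P1:S(60) | bus: none
[4] P0: store L0 := 54 | P0:M(54), P1:I | bus: BusUpgr
[5] P1: load  L1 | P0:I, P1:E(60) | bus: BusRd
[6] P0: load  L2 | P0:E(80), P1:I | bus: BusRd
[7] P1: load  L1 | P0:I, P1:E(60) | bus: none
[8] P1: load  L0 | P0:O(54), P1:S(54) | bus: BusRd
[9] P0: load  L0 | P0:O(54), P1:S(54) | bus: none
[10] P0: load  L1 | P0:S(60), P1:S(60) | bus: BusRd
[11] P0: load  L0 | P0:O(54), P1:S(54) | bus: none
[12] P1: store L0 := 18 | P0:I, P1:M(18) | bus: BusUpgr,Flush
[13] P1: load  L0 | P0:I, P1:M(18) | bus: none
[14] P1: load  L0 | P0:I, P1:M(18) | bus: none
[15] P1: store L2 := 99 | P0:I, P1:M(99) | bus: BusRdX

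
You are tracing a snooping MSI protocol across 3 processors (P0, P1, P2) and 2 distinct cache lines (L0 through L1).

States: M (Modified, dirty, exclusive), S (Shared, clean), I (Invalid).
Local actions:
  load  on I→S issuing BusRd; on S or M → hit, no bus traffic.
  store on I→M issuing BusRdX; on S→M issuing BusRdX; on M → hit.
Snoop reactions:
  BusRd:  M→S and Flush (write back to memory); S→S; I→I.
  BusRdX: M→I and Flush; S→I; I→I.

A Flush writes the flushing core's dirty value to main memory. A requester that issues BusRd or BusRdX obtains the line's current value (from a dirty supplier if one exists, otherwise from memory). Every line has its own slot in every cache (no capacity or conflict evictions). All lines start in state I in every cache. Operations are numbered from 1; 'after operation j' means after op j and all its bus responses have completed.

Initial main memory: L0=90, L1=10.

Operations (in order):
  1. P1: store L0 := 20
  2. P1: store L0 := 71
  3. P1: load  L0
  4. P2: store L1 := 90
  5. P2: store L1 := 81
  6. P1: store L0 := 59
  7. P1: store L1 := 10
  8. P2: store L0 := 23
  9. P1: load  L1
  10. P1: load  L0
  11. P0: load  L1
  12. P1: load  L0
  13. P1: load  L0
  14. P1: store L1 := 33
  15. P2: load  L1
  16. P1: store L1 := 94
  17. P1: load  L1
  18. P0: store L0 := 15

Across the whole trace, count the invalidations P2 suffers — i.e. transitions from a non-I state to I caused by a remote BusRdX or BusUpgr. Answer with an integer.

1. P1: store L0 := 20  bus=[BusRdX]  L0: P0=I P1=M P2=I  mem[L0]=90
2. P1: store L0 := 71  bus=[-]  L0: P0=I P1=M P2=I  mem[L0]=90
3. P1: load  L0  bus=[-]  L0: P0=I P1=M P2=I  mem[L0]=90
4. P2: store L1 := 90  bus=[BusRdX]  L1: P0=I P1=I P2=M  mem[L1]=10
5. P2: store L1 := 81  bus=[-]  L1: P0=I P1=I P2=M  mem[L1]=10
6. P1: store L0 := 59  bus=[-]  L0: P0=I P1=M P2=I  mem[L0]=90
7. P1: store L1 := 10  bus=[BusRdX,Flush]  L1: P0=I P1=M P2=I  mem[L1]=81
8. P2: store L0 := 23  bus=[BusRdX,Flush]  L0: P0=I P1=I P2=M  mem[L0]=59
9. P1: load  L1  bus=[-]  L1: P0=I P1=M P2=I  mem[L1]=81
10. P1: load  L0  bus=[BusRd,Flush]  L0: P0=I P1=S P2=S  mem[L0]=23
11. P0: load  L1  bus=[BusRd,Flush]  L1: P0=S P1=S P2=I  mem[L1]=10
12. P1: load  L0  bus=[-]  L0: P0=I P1=S P2=S  mem[L0]=23
13. P1: load  L0  bus=[-]  L0: P0=I P1=S P2=S  mem[L0]=23
14. P1: store L1 := 33  bus=[BusRdX]  L1: P0=I P1=M P2=I  mem[L1]=10
15. P2: load  L1  bus=[BusRd,Flush]  L1: P0=I P1=S P2=S  mem[L1]=33
16. P1: store L1 := 94  bus=[BusRdX]  L1: P0=I P1=M P2=I  mem[L1]=33
17. P1: load  L1  bus=[-]  L1: P0=I P1=M P2=I  mem[L1]=33
18. P0: store L0 := 15  bus=[BusRdX]  L0: P0=M P1=I P2=I  mem[L0]=23

invalidations = 3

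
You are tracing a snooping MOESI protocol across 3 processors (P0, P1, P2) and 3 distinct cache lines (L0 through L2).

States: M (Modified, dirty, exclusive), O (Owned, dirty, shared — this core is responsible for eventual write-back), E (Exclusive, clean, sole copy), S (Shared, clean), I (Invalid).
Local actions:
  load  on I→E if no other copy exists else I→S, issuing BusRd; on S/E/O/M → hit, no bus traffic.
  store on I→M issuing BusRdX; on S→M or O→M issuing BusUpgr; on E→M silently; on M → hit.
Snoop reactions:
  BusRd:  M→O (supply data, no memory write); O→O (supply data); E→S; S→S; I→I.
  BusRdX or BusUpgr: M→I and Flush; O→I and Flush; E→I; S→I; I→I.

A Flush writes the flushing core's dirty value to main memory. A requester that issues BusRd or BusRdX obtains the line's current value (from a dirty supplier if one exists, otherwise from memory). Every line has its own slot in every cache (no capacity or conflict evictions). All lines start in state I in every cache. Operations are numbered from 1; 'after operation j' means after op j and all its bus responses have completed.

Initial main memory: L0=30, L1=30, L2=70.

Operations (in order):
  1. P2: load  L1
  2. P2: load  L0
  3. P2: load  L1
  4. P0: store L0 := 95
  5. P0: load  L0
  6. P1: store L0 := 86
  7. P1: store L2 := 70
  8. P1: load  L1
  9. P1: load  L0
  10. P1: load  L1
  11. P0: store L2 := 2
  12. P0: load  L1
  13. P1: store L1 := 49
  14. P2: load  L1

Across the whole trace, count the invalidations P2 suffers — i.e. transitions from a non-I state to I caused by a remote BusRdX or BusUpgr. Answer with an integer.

  op1 P2: load  L1 → I/I/E on L1; bus BusRd; mem=30
  op2 P2: load  L0 → I/I/E on L0; bus BusRd; mem=30
  op3 P2: load  L1 → I/I/E on L1; bus (none); mem=30
  op4 P0: store L0 := 95 → M/I/I on L0; bus BusRdX; mem=30
  op5 P0: load  L0 → M/I/I on L0; bus (none); mem=30
  op6 P1: store L0 := 86 → I/M/I on L0; bus BusRdX Flush; mem=95
  op7 P1: store L2 := 70 → I/M/I on L2; bus BusRdX; mem=70
  op8 P1: load  L1 → I/S/S on L1; bus BusRd; mem=30
  op9 P1: load  L0 → I/M/I on L0; bus (none); mem=95
  op10 P1: load  L1 → I/S/S on L1; bus (none); mem=30
  op11 P0: store L2 := 2 → M/I/I on L2; bus BusRdX Flush; mem=70
  op12 P0: load  L1 → S/S/S on L1; bus BusRd; mem=30
  op13 P1: store L1 := 49 → I/M/I on L1; bus BusUpgr; mem=30
  op14 P2: load  L1 → I/O/S on L1; bus BusRd; mem=30

invalidations = 2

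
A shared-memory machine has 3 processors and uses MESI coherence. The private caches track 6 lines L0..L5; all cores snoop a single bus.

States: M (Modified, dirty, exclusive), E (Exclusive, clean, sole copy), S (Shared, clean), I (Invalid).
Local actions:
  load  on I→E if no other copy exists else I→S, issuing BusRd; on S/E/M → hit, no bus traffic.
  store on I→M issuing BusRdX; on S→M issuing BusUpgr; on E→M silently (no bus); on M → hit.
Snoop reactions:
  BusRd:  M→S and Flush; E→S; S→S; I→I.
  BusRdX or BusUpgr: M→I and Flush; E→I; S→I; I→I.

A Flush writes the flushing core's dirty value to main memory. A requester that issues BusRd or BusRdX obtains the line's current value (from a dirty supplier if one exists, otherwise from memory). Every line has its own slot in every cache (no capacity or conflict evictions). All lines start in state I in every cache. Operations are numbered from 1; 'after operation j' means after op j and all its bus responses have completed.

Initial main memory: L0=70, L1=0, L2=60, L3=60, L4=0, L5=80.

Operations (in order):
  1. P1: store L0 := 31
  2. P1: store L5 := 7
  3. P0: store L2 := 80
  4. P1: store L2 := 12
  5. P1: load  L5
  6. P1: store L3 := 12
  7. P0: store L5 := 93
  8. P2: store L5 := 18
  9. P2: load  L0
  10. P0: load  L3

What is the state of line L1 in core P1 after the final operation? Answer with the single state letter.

1. P1: store L0 := 31  bus=[BusRdX]  L0: P0=I P1=M P2=I  mem[L0]=70
2. P1: store L5 := 7  bus=[BusRdX]  L5: P0=I P1=M P2=I  mem[L5]=80
3. P0: store L2 := 80  bus=[BusRdX]  L2: P0=M P1=I P2=I  mem[L2]=60
4. P1: store L2 := 12  bus=[BusRdX,Flush]  L2: P0=I P1=M P2=I  mem[L2]=80
5. P1: load  L5  bus=[-]  L5: P0=I P1=M P2=I  mem[L5]=80
6. P1: store L3 := 12  bus=[BusRdX]  L3: P0=I P1=M P2=I  mem[L3]=60
7. P0: store L5 := 93  bus=[BusRdX,Flush]  L5: P0=M P1=I P2=I  mem[L5]=7
8. P2: store L5 := 18  bus=[BusRdX,Flush]  L5: P0=I P1=I P2=M  mem[L5]=93
9. P2: load  L0  bus=[BusRd,Flush]  L0: P0=I P1=S P2=S  mem[L0]=31
10. P0: load  L3  bus=[BusRd,Flush]  L3: P0=S P1=S P2=I  mem[L3]=12

state = I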